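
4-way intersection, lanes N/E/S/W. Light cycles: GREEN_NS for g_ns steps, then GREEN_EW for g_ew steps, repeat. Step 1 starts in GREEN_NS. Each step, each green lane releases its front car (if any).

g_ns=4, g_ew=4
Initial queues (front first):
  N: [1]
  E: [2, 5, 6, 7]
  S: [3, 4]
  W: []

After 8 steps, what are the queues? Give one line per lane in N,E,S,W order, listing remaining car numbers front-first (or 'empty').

Step 1 [NS]: N:car1-GO,E:wait,S:car3-GO,W:wait | queues: N=0 E=4 S=1 W=0
Step 2 [NS]: N:empty,E:wait,S:car4-GO,W:wait | queues: N=0 E=4 S=0 W=0
Step 3 [NS]: N:empty,E:wait,S:empty,W:wait | queues: N=0 E=4 S=0 W=0
Step 4 [NS]: N:empty,E:wait,S:empty,W:wait | queues: N=0 E=4 S=0 W=0
Step 5 [EW]: N:wait,E:car2-GO,S:wait,W:empty | queues: N=0 E=3 S=0 W=0
Step 6 [EW]: N:wait,E:car5-GO,S:wait,W:empty | queues: N=0 E=2 S=0 W=0
Step 7 [EW]: N:wait,E:car6-GO,S:wait,W:empty | queues: N=0 E=1 S=0 W=0
Step 8 [EW]: N:wait,E:car7-GO,S:wait,W:empty | queues: N=0 E=0 S=0 W=0

N: empty
E: empty
S: empty
W: empty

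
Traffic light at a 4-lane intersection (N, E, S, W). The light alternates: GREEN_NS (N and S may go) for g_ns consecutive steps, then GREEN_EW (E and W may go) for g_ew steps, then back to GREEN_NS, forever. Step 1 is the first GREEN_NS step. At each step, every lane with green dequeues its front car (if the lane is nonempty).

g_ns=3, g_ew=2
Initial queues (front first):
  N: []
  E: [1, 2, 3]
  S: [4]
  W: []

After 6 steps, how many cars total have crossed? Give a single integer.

Step 1 [NS]: N:empty,E:wait,S:car4-GO,W:wait | queues: N=0 E=3 S=0 W=0
Step 2 [NS]: N:empty,E:wait,S:empty,W:wait | queues: N=0 E=3 S=0 W=0
Step 3 [NS]: N:empty,E:wait,S:empty,W:wait | queues: N=0 E=3 S=0 W=0
Step 4 [EW]: N:wait,E:car1-GO,S:wait,W:empty | queues: N=0 E=2 S=0 W=0
Step 5 [EW]: N:wait,E:car2-GO,S:wait,W:empty | queues: N=0 E=1 S=0 W=0
Step 6 [NS]: N:empty,E:wait,S:empty,W:wait | queues: N=0 E=1 S=0 W=0
Cars crossed by step 6: 3

Answer: 3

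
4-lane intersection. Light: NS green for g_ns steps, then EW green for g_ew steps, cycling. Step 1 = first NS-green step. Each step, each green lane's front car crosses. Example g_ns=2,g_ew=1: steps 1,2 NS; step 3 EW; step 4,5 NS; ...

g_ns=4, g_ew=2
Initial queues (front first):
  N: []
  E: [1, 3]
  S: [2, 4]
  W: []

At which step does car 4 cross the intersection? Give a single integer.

Step 1 [NS]: N:empty,E:wait,S:car2-GO,W:wait | queues: N=0 E=2 S=1 W=0
Step 2 [NS]: N:empty,E:wait,S:car4-GO,W:wait | queues: N=0 E=2 S=0 W=0
Step 3 [NS]: N:empty,E:wait,S:empty,W:wait | queues: N=0 E=2 S=0 W=0
Step 4 [NS]: N:empty,E:wait,S:empty,W:wait | queues: N=0 E=2 S=0 W=0
Step 5 [EW]: N:wait,E:car1-GO,S:wait,W:empty | queues: N=0 E=1 S=0 W=0
Step 6 [EW]: N:wait,E:car3-GO,S:wait,W:empty | queues: N=0 E=0 S=0 W=0
Car 4 crosses at step 2

2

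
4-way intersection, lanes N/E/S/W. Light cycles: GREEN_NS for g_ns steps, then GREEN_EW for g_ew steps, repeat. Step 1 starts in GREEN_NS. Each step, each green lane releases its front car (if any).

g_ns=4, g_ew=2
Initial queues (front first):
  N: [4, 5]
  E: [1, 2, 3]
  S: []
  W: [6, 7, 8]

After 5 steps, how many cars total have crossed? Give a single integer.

Answer: 4

Derivation:
Step 1 [NS]: N:car4-GO,E:wait,S:empty,W:wait | queues: N=1 E=3 S=0 W=3
Step 2 [NS]: N:car5-GO,E:wait,S:empty,W:wait | queues: N=0 E=3 S=0 W=3
Step 3 [NS]: N:empty,E:wait,S:empty,W:wait | queues: N=0 E=3 S=0 W=3
Step 4 [NS]: N:empty,E:wait,S:empty,W:wait | queues: N=0 E=3 S=0 W=3
Step 5 [EW]: N:wait,E:car1-GO,S:wait,W:car6-GO | queues: N=0 E=2 S=0 W=2
Cars crossed by step 5: 4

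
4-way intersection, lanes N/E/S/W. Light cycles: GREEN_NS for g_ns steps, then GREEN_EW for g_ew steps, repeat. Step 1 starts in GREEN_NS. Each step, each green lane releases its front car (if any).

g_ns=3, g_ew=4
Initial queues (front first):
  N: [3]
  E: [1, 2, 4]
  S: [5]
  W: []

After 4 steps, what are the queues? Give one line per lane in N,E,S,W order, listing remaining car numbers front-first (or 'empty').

Step 1 [NS]: N:car3-GO,E:wait,S:car5-GO,W:wait | queues: N=0 E=3 S=0 W=0
Step 2 [NS]: N:empty,E:wait,S:empty,W:wait | queues: N=0 E=3 S=0 W=0
Step 3 [NS]: N:empty,E:wait,S:empty,W:wait | queues: N=0 E=3 S=0 W=0
Step 4 [EW]: N:wait,E:car1-GO,S:wait,W:empty | queues: N=0 E=2 S=0 W=0

N: empty
E: 2 4
S: empty
W: empty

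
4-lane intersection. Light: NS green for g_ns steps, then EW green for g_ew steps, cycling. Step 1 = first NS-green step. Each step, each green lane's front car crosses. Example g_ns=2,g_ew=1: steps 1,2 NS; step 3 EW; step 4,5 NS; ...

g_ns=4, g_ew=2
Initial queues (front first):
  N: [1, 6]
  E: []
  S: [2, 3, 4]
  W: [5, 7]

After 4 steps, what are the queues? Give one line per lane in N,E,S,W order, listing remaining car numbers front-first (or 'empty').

Step 1 [NS]: N:car1-GO,E:wait,S:car2-GO,W:wait | queues: N=1 E=0 S=2 W=2
Step 2 [NS]: N:car6-GO,E:wait,S:car3-GO,W:wait | queues: N=0 E=0 S=1 W=2
Step 3 [NS]: N:empty,E:wait,S:car4-GO,W:wait | queues: N=0 E=0 S=0 W=2
Step 4 [NS]: N:empty,E:wait,S:empty,W:wait | queues: N=0 E=0 S=0 W=2

N: empty
E: empty
S: empty
W: 5 7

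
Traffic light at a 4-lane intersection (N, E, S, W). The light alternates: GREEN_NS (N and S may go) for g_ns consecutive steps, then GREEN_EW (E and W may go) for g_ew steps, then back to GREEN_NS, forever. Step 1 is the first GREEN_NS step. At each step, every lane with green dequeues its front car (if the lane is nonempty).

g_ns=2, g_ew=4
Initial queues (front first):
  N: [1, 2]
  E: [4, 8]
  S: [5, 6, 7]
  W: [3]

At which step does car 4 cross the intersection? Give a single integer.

Step 1 [NS]: N:car1-GO,E:wait,S:car5-GO,W:wait | queues: N=1 E=2 S=2 W=1
Step 2 [NS]: N:car2-GO,E:wait,S:car6-GO,W:wait | queues: N=0 E=2 S=1 W=1
Step 3 [EW]: N:wait,E:car4-GO,S:wait,W:car3-GO | queues: N=0 E=1 S=1 W=0
Step 4 [EW]: N:wait,E:car8-GO,S:wait,W:empty | queues: N=0 E=0 S=1 W=0
Step 5 [EW]: N:wait,E:empty,S:wait,W:empty | queues: N=0 E=0 S=1 W=0
Step 6 [EW]: N:wait,E:empty,S:wait,W:empty | queues: N=0 E=0 S=1 W=0
Step 7 [NS]: N:empty,E:wait,S:car7-GO,W:wait | queues: N=0 E=0 S=0 W=0
Car 4 crosses at step 3

3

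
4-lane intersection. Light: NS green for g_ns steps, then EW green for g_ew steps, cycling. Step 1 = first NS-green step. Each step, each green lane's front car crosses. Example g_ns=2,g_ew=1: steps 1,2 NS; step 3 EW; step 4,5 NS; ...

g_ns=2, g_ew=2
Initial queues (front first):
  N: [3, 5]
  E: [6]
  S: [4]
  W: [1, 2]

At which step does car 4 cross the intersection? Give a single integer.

Step 1 [NS]: N:car3-GO,E:wait,S:car4-GO,W:wait | queues: N=1 E=1 S=0 W=2
Step 2 [NS]: N:car5-GO,E:wait,S:empty,W:wait | queues: N=0 E=1 S=0 W=2
Step 3 [EW]: N:wait,E:car6-GO,S:wait,W:car1-GO | queues: N=0 E=0 S=0 W=1
Step 4 [EW]: N:wait,E:empty,S:wait,W:car2-GO | queues: N=0 E=0 S=0 W=0
Car 4 crosses at step 1

1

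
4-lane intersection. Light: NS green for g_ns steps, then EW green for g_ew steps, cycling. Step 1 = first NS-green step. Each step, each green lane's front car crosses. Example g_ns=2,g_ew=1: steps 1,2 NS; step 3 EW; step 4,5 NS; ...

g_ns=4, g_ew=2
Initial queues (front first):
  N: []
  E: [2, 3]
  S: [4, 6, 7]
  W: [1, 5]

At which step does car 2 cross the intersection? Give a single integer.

Step 1 [NS]: N:empty,E:wait,S:car4-GO,W:wait | queues: N=0 E=2 S=2 W=2
Step 2 [NS]: N:empty,E:wait,S:car6-GO,W:wait | queues: N=0 E=2 S=1 W=2
Step 3 [NS]: N:empty,E:wait,S:car7-GO,W:wait | queues: N=0 E=2 S=0 W=2
Step 4 [NS]: N:empty,E:wait,S:empty,W:wait | queues: N=0 E=2 S=0 W=2
Step 5 [EW]: N:wait,E:car2-GO,S:wait,W:car1-GO | queues: N=0 E=1 S=0 W=1
Step 6 [EW]: N:wait,E:car3-GO,S:wait,W:car5-GO | queues: N=0 E=0 S=0 W=0
Car 2 crosses at step 5

5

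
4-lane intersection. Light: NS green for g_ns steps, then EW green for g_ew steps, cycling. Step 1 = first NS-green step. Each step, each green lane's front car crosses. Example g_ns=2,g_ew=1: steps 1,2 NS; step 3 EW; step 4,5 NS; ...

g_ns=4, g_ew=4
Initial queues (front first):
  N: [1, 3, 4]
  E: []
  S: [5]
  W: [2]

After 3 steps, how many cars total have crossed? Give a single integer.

Step 1 [NS]: N:car1-GO,E:wait,S:car5-GO,W:wait | queues: N=2 E=0 S=0 W=1
Step 2 [NS]: N:car3-GO,E:wait,S:empty,W:wait | queues: N=1 E=0 S=0 W=1
Step 3 [NS]: N:car4-GO,E:wait,S:empty,W:wait | queues: N=0 E=0 S=0 W=1
Cars crossed by step 3: 4

Answer: 4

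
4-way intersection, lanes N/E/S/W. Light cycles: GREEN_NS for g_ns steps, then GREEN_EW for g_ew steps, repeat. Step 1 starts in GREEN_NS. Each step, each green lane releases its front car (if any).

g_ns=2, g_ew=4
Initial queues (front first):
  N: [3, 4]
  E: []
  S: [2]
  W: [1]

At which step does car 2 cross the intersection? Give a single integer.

Step 1 [NS]: N:car3-GO,E:wait,S:car2-GO,W:wait | queues: N=1 E=0 S=0 W=1
Step 2 [NS]: N:car4-GO,E:wait,S:empty,W:wait | queues: N=0 E=0 S=0 W=1
Step 3 [EW]: N:wait,E:empty,S:wait,W:car1-GO | queues: N=0 E=0 S=0 W=0
Car 2 crosses at step 1

1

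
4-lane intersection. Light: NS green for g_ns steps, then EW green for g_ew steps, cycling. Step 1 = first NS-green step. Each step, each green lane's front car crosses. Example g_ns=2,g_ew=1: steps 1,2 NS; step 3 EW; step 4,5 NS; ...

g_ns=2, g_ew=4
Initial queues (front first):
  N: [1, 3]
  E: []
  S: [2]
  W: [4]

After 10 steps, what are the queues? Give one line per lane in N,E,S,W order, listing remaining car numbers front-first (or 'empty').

Step 1 [NS]: N:car1-GO,E:wait,S:car2-GO,W:wait | queues: N=1 E=0 S=0 W=1
Step 2 [NS]: N:car3-GO,E:wait,S:empty,W:wait | queues: N=0 E=0 S=0 W=1
Step 3 [EW]: N:wait,E:empty,S:wait,W:car4-GO | queues: N=0 E=0 S=0 W=0

N: empty
E: empty
S: empty
W: empty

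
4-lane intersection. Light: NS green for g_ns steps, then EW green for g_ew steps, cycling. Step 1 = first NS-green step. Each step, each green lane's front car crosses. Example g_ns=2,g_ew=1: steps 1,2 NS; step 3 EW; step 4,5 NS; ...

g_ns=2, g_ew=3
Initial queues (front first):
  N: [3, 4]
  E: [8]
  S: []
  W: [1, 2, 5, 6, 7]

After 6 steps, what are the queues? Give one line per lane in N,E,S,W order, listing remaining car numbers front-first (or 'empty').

Step 1 [NS]: N:car3-GO,E:wait,S:empty,W:wait | queues: N=1 E=1 S=0 W=5
Step 2 [NS]: N:car4-GO,E:wait,S:empty,W:wait | queues: N=0 E=1 S=0 W=5
Step 3 [EW]: N:wait,E:car8-GO,S:wait,W:car1-GO | queues: N=0 E=0 S=0 W=4
Step 4 [EW]: N:wait,E:empty,S:wait,W:car2-GO | queues: N=0 E=0 S=0 W=3
Step 5 [EW]: N:wait,E:empty,S:wait,W:car5-GO | queues: N=0 E=0 S=0 W=2
Step 6 [NS]: N:empty,E:wait,S:empty,W:wait | queues: N=0 E=0 S=0 W=2

N: empty
E: empty
S: empty
W: 6 7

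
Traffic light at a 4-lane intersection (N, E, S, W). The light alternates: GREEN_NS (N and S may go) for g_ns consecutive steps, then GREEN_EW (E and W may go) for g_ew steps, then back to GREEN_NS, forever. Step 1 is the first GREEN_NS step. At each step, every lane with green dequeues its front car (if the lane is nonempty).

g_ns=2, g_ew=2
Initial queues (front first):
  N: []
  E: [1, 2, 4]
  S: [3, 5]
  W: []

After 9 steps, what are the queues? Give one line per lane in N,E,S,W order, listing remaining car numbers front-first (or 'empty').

Step 1 [NS]: N:empty,E:wait,S:car3-GO,W:wait | queues: N=0 E=3 S=1 W=0
Step 2 [NS]: N:empty,E:wait,S:car5-GO,W:wait | queues: N=0 E=3 S=0 W=0
Step 3 [EW]: N:wait,E:car1-GO,S:wait,W:empty | queues: N=0 E=2 S=0 W=0
Step 4 [EW]: N:wait,E:car2-GO,S:wait,W:empty | queues: N=0 E=1 S=0 W=0
Step 5 [NS]: N:empty,E:wait,S:empty,W:wait | queues: N=0 E=1 S=0 W=0
Step 6 [NS]: N:empty,E:wait,S:empty,W:wait | queues: N=0 E=1 S=0 W=0
Step 7 [EW]: N:wait,E:car4-GO,S:wait,W:empty | queues: N=0 E=0 S=0 W=0

N: empty
E: empty
S: empty
W: empty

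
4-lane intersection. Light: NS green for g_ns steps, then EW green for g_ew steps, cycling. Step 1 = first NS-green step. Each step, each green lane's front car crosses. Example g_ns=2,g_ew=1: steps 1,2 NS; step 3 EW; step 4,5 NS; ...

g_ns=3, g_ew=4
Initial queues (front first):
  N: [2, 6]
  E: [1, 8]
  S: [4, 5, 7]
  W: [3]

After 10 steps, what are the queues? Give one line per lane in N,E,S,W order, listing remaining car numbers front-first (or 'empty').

Step 1 [NS]: N:car2-GO,E:wait,S:car4-GO,W:wait | queues: N=1 E=2 S=2 W=1
Step 2 [NS]: N:car6-GO,E:wait,S:car5-GO,W:wait | queues: N=0 E=2 S=1 W=1
Step 3 [NS]: N:empty,E:wait,S:car7-GO,W:wait | queues: N=0 E=2 S=0 W=1
Step 4 [EW]: N:wait,E:car1-GO,S:wait,W:car3-GO | queues: N=0 E=1 S=0 W=0
Step 5 [EW]: N:wait,E:car8-GO,S:wait,W:empty | queues: N=0 E=0 S=0 W=0

N: empty
E: empty
S: empty
W: empty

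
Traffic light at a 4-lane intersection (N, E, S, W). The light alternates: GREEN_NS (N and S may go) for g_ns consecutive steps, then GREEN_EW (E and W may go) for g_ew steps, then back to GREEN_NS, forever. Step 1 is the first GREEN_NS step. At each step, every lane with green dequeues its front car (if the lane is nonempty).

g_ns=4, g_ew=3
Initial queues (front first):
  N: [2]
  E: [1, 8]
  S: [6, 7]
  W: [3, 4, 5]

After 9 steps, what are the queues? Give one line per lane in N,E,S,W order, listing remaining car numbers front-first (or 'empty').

Step 1 [NS]: N:car2-GO,E:wait,S:car6-GO,W:wait | queues: N=0 E=2 S=1 W=3
Step 2 [NS]: N:empty,E:wait,S:car7-GO,W:wait | queues: N=0 E=2 S=0 W=3
Step 3 [NS]: N:empty,E:wait,S:empty,W:wait | queues: N=0 E=2 S=0 W=3
Step 4 [NS]: N:empty,E:wait,S:empty,W:wait | queues: N=0 E=2 S=0 W=3
Step 5 [EW]: N:wait,E:car1-GO,S:wait,W:car3-GO | queues: N=0 E=1 S=0 W=2
Step 6 [EW]: N:wait,E:car8-GO,S:wait,W:car4-GO | queues: N=0 E=0 S=0 W=1
Step 7 [EW]: N:wait,E:empty,S:wait,W:car5-GO | queues: N=0 E=0 S=0 W=0

N: empty
E: empty
S: empty
W: empty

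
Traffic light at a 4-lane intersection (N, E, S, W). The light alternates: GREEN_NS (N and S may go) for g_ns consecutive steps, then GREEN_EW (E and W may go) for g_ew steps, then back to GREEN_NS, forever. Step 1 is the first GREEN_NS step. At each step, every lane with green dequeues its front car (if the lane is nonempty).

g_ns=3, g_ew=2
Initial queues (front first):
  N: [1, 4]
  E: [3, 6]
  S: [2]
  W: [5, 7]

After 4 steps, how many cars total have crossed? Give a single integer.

Step 1 [NS]: N:car1-GO,E:wait,S:car2-GO,W:wait | queues: N=1 E=2 S=0 W=2
Step 2 [NS]: N:car4-GO,E:wait,S:empty,W:wait | queues: N=0 E=2 S=0 W=2
Step 3 [NS]: N:empty,E:wait,S:empty,W:wait | queues: N=0 E=2 S=0 W=2
Step 4 [EW]: N:wait,E:car3-GO,S:wait,W:car5-GO | queues: N=0 E=1 S=0 W=1
Cars crossed by step 4: 5

Answer: 5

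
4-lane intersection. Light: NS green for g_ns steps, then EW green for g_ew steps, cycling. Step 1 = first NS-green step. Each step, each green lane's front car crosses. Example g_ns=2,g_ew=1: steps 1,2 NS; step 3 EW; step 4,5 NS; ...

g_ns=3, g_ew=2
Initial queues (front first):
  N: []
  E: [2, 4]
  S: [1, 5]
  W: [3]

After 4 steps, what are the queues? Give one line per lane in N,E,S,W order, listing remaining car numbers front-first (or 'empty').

Step 1 [NS]: N:empty,E:wait,S:car1-GO,W:wait | queues: N=0 E=2 S=1 W=1
Step 2 [NS]: N:empty,E:wait,S:car5-GO,W:wait | queues: N=0 E=2 S=0 W=1
Step 3 [NS]: N:empty,E:wait,S:empty,W:wait | queues: N=0 E=2 S=0 W=1
Step 4 [EW]: N:wait,E:car2-GO,S:wait,W:car3-GO | queues: N=0 E=1 S=0 W=0

N: empty
E: 4
S: empty
W: empty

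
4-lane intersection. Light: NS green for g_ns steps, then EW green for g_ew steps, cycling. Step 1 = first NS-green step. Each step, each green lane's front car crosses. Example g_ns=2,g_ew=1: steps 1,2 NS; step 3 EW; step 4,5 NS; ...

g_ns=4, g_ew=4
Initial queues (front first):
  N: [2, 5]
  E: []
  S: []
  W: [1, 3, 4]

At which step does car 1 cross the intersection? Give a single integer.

Step 1 [NS]: N:car2-GO,E:wait,S:empty,W:wait | queues: N=1 E=0 S=0 W=3
Step 2 [NS]: N:car5-GO,E:wait,S:empty,W:wait | queues: N=0 E=0 S=0 W=3
Step 3 [NS]: N:empty,E:wait,S:empty,W:wait | queues: N=0 E=0 S=0 W=3
Step 4 [NS]: N:empty,E:wait,S:empty,W:wait | queues: N=0 E=0 S=0 W=3
Step 5 [EW]: N:wait,E:empty,S:wait,W:car1-GO | queues: N=0 E=0 S=0 W=2
Step 6 [EW]: N:wait,E:empty,S:wait,W:car3-GO | queues: N=0 E=0 S=0 W=1
Step 7 [EW]: N:wait,E:empty,S:wait,W:car4-GO | queues: N=0 E=0 S=0 W=0
Car 1 crosses at step 5

5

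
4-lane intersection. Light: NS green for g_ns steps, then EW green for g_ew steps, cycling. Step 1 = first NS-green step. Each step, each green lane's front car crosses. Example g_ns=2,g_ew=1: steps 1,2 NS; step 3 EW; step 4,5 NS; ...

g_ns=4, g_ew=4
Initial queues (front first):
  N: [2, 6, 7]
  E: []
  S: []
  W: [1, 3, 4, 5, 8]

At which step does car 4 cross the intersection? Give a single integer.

Step 1 [NS]: N:car2-GO,E:wait,S:empty,W:wait | queues: N=2 E=0 S=0 W=5
Step 2 [NS]: N:car6-GO,E:wait,S:empty,W:wait | queues: N=1 E=0 S=0 W=5
Step 3 [NS]: N:car7-GO,E:wait,S:empty,W:wait | queues: N=0 E=0 S=0 W=5
Step 4 [NS]: N:empty,E:wait,S:empty,W:wait | queues: N=0 E=0 S=0 W=5
Step 5 [EW]: N:wait,E:empty,S:wait,W:car1-GO | queues: N=0 E=0 S=0 W=4
Step 6 [EW]: N:wait,E:empty,S:wait,W:car3-GO | queues: N=0 E=0 S=0 W=3
Step 7 [EW]: N:wait,E:empty,S:wait,W:car4-GO | queues: N=0 E=0 S=0 W=2
Step 8 [EW]: N:wait,E:empty,S:wait,W:car5-GO | queues: N=0 E=0 S=0 W=1
Step 9 [NS]: N:empty,E:wait,S:empty,W:wait | queues: N=0 E=0 S=0 W=1
Step 10 [NS]: N:empty,E:wait,S:empty,W:wait | queues: N=0 E=0 S=0 W=1
Step 11 [NS]: N:empty,E:wait,S:empty,W:wait | queues: N=0 E=0 S=0 W=1
Step 12 [NS]: N:empty,E:wait,S:empty,W:wait | queues: N=0 E=0 S=0 W=1
Step 13 [EW]: N:wait,E:empty,S:wait,W:car8-GO | queues: N=0 E=0 S=0 W=0
Car 4 crosses at step 7

7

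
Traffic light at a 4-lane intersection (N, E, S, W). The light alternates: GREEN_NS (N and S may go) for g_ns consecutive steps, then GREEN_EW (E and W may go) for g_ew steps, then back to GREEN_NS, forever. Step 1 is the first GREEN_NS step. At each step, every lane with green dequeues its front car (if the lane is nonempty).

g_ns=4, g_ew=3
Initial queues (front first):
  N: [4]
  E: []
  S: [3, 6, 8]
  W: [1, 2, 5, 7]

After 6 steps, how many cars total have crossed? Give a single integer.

Answer: 6

Derivation:
Step 1 [NS]: N:car4-GO,E:wait,S:car3-GO,W:wait | queues: N=0 E=0 S=2 W=4
Step 2 [NS]: N:empty,E:wait,S:car6-GO,W:wait | queues: N=0 E=0 S=1 W=4
Step 3 [NS]: N:empty,E:wait,S:car8-GO,W:wait | queues: N=0 E=0 S=0 W=4
Step 4 [NS]: N:empty,E:wait,S:empty,W:wait | queues: N=0 E=0 S=0 W=4
Step 5 [EW]: N:wait,E:empty,S:wait,W:car1-GO | queues: N=0 E=0 S=0 W=3
Step 6 [EW]: N:wait,E:empty,S:wait,W:car2-GO | queues: N=0 E=0 S=0 W=2
Cars crossed by step 6: 6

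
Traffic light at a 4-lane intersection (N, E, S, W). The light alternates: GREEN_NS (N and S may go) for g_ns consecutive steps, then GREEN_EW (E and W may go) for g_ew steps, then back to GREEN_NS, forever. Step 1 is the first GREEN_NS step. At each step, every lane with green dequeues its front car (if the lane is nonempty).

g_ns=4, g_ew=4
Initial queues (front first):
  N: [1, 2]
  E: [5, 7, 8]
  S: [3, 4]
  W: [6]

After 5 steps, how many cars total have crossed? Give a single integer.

Answer: 6

Derivation:
Step 1 [NS]: N:car1-GO,E:wait,S:car3-GO,W:wait | queues: N=1 E=3 S=1 W=1
Step 2 [NS]: N:car2-GO,E:wait,S:car4-GO,W:wait | queues: N=0 E=3 S=0 W=1
Step 3 [NS]: N:empty,E:wait,S:empty,W:wait | queues: N=0 E=3 S=0 W=1
Step 4 [NS]: N:empty,E:wait,S:empty,W:wait | queues: N=0 E=3 S=0 W=1
Step 5 [EW]: N:wait,E:car5-GO,S:wait,W:car6-GO | queues: N=0 E=2 S=0 W=0
Cars crossed by step 5: 6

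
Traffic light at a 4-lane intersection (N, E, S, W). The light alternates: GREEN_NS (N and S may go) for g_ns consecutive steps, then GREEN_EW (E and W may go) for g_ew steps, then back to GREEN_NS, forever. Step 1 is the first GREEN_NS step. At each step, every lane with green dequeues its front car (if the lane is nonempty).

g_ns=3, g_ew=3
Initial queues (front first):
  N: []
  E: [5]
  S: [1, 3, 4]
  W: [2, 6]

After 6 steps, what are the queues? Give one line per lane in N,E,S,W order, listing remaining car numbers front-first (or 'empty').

Step 1 [NS]: N:empty,E:wait,S:car1-GO,W:wait | queues: N=0 E=1 S=2 W=2
Step 2 [NS]: N:empty,E:wait,S:car3-GO,W:wait | queues: N=0 E=1 S=1 W=2
Step 3 [NS]: N:empty,E:wait,S:car4-GO,W:wait | queues: N=0 E=1 S=0 W=2
Step 4 [EW]: N:wait,E:car5-GO,S:wait,W:car2-GO | queues: N=0 E=0 S=0 W=1
Step 5 [EW]: N:wait,E:empty,S:wait,W:car6-GO | queues: N=0 E=0 S=0 W=0

N: empty
E: empty
S: empty
W: empty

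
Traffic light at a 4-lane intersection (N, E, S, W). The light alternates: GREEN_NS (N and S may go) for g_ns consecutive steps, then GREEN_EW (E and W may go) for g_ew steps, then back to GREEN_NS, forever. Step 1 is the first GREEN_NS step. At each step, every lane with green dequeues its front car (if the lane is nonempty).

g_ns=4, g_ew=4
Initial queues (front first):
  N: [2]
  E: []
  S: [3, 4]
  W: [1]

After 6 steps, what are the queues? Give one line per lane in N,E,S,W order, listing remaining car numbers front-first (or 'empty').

Step 1 [NS]: N:car2-GO,E:wait,S:car3-GO,W:wait | queues: N=0 E=0 S=1 W=1
Step 2 [NS]: N:empty,E:wait,S:car4-GO,W:wait | queues: N=0 E=0 S=0 W=1
Step 3 [NS]: N:empty,E:wait,S:empty,W:wait | queues: N=0 E=0 S=0 W=1
Step 4 [NS]: N:empty,E:wait,S:empty,W:wait | queues: N=0 E=0 S=0 W=1
Step 5 [EW]: N:wait,E:empty,S:wait,W:car1-GO | queues: N=0 E=0 S=0 W=0

N: empty
E: empty
S: empty
W: empty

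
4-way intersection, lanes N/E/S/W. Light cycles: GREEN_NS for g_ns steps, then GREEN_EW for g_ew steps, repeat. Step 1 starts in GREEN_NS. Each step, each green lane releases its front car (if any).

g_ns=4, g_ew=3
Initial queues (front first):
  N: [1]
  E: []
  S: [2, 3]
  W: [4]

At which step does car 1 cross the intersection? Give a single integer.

Step 1 [NS]: N:car1-GO,E:wait,S:car2-GO,W:wait | queues: N=0 E=0 S=1 W=1
Step 2 [NS]: N:empty,E:wait,S:car3-GO,W:wait | queues: N=0 E=0 S=0 W=1
Step 3 [NS]: N:empty,E:wait,S:empty,W:wait | queues: N=0 E=0 S=0 W=1
Step 4 [NS]: N:empty,E:wait,S:empty,W:wait | queues: N=0 E=0 S=0 W=1
Step 5 [EW]: N:wait,E:empty,S:wait,W:car4-GO | queues: N=0 E=0 S=0 W=0
Car 1 crosses at step 1

1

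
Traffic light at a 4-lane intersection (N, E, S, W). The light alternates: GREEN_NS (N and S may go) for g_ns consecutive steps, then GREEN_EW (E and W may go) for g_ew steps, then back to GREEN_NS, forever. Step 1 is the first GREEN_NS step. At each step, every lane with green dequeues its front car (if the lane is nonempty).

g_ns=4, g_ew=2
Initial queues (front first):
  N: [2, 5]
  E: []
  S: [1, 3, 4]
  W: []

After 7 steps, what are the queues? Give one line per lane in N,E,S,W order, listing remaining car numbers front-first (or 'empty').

Step 1 [NS]: N:car2-GO,E:wait,S:car1-GO,W:wait | queues: N=1 E=0 S=2 W=0
Step 2 [NS]: N:car5-GO,E:wait,S:car3-GO,W:wait | queues: N=0 E=0 S=1 W=0
Step 3 [NS]: N:empty,E:wait,S:car4-GO,W:wait | queues: N=0 E=0 S=0 W=0

N: empty
E: empty
S: empty
W: empty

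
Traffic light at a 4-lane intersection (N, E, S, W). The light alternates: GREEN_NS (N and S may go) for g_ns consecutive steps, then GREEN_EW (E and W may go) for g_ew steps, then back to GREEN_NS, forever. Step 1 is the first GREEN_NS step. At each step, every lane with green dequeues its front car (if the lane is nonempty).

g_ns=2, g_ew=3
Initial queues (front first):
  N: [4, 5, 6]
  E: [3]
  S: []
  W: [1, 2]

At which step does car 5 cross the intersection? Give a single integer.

Step 1 [NS]: N:car4-GO,E:wait,S:empty,W:wait | queues: N=2 E=1 S=0 W=2
Step 2 [NS]: N:car5-GO,E:wait,S:empty,W:wait | queues: N=1 E=1 S=0 W=2
Step 3 [EW]: N:wait,E:car3-GO,S:wait,W:car1-GO | queues: N=1 E=0 S=0 W=1
Step 4 [EW]: N:wait,E:empty,S:wait,W:car2-GO | queues: N=1 E=0 S=0 W=0
Step 5 [EW]: N:wait,E:empty,S:wait,W:empty | queues: N=1 E=0 S=0 W=0
Step 6 [NS]: N:car6-GO,E:wait,S:empty,W:wait | queues: N=0 E=0 S=0 W=0
Car 5 crosses at step 2

2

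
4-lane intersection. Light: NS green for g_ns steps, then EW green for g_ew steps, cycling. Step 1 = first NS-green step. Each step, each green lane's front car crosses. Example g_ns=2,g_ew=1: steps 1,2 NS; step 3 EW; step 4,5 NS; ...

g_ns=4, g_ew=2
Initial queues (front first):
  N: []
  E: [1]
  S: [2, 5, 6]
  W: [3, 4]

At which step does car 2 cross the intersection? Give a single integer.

Step 1 [NS]: N:empty,E:wait,S:car2-GO,W:wait | queues: N=0 E=1 S=2 W=2
Step 2 [NS]: N:empty,E:wait,S:car5-GO,W:wait | queues: N=0 E=1 S=1 W=2
Step 3 [NS]: N:empty,E:wait,S:car6-GO,W:wait | queues: N=0 E=1 S=0 W=2
Step 4 [NS]: N:empty,E:wait,S:empty,W:wait | queues: N=0 E=1 S=0 W=2
Step 5 [EW]: N:wait,E:car1-GO,S:wait,W:car3-GO | queues: N=0 E=0 S=0 W=1
Step 6 [EW]: N:wait,E:empty,S:wait,W:car4-GO | queues: N=0 E=0 S=0 W=0
Car 2 crosses at step 1

1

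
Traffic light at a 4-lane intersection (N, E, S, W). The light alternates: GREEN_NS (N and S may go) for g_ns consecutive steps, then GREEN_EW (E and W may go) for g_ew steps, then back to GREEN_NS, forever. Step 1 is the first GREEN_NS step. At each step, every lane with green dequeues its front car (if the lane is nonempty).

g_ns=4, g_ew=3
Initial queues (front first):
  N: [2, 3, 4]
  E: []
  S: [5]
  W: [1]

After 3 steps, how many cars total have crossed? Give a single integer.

Answer: 4

Derivation:
Step 1 [NS]: N:car2-GO,E:wait,S:car5-GO,W:wait | queues: N=2 E=0 S=0 W=1
Step 2 [NS]: N:car3-GO,E:wait,S:empty,W:wait | queues: N=1 E=0 S=0 W=1
Step 3 [NS]: N:car4-GO,E:wait,S:empty,W:wait | queues: N=0 E=0 S=0 W=1
Cars crossed by step 3: 4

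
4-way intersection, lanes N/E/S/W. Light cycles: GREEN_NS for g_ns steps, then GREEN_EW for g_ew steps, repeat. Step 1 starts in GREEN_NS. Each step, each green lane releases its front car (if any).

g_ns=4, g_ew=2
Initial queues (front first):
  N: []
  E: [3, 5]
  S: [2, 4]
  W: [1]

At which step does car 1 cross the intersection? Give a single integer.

Step 1 [NS]: N:empty,E:wait,S:car2-GO,W:wait | queues: N=0 E=2 S=1 W=1
Step 2 [NS]: N:empty,E:wait,S:car4-GO,W:wait | queues: N=0 E=2 S=0 W=1
Step 3 [NS]: N:empty,E:wait,S:empty,W:wait | queues: N=0 E=2 S=0 W=1
Step 4 [NS]: N:empty,E:wait,S:empty,W:wait | queues: N=0 E=2 S=0 W=1
Step 5 [EW]: N:wait,E:car3-GO,S:wait,W:car1-GO | queues: N=0 E=1 S=0 W=0
Step 6 [EW]: N:wait,E:car5-GO,S:wait,W:empty | queues: N=0 E=0 S=0 W=0
Car 1 crosses at step 5

5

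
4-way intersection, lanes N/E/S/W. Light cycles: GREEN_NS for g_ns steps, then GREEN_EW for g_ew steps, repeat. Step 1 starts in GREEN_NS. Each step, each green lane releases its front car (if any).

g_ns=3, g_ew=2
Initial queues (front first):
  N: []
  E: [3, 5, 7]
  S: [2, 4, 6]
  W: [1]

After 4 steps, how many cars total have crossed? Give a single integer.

Step 1 [NS]: N:empty,E:wait,S:car2-GO,W:wait | queues: N=0 E=3 S=2 W=1
Step 2 [NS]: N:empty,E:wait,S:car4-GO,W:wait | queues: N=0 E=3 S=1 W=1
Step 3 [NS]: N:empty,E:wait,S:car6-GO,W:wait | queues: N=0 E=3 S=0 W=1
Step 4 [EW]: N:wait,E:car3-GO,S:wait,W:car1-GO | queues: N=0 E=2 S=0 W=0
Cars crossed by step 4: 5

Answer: 5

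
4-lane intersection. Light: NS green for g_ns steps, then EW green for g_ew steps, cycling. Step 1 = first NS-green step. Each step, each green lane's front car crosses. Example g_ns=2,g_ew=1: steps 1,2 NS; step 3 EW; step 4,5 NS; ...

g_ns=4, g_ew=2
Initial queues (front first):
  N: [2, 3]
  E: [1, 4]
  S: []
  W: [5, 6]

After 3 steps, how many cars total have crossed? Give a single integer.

Answer: 2

Derivation:
Step 1 [NS]: N:car2-GO,E:wait,S:empty,W:wait | queues: N=1 E=2 S=0 W=2
Step 2 [NS]: N:car3-GO,E:wait,S:empty,W:wait | queues: N=0 E=2 S=0 W=2
Step 3 [NS]: N:empty,E:wait,S:empty,W:wait | queues: N=0 E=2 S=0 W=2
Cars crossed by step 3: 2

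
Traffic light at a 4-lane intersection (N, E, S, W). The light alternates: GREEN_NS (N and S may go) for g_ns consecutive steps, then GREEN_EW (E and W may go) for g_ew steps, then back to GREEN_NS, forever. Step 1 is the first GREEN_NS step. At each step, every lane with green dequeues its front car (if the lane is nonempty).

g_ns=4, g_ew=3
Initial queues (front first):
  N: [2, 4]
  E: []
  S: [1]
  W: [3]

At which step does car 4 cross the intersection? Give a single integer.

Step 1 [NS]: N:car2-GO,E:wait,S:car1-GO,W:wait | queues: N=1 E=0 S=0 W=1
Step 2 [NS]: N:car4-GO,E:wait,S:empty,W:wait | queues: N=0 E=0 S=0 W=1
Step 3 [NS]: N:empty,E:wait,S:empty,W:wait | queues: N=0 E=0 S=0 W=1
Step 4 [NS]: N:empty,E:wait,S:empty,W:wait | queues: N=0 E=0 S=0 W=1
Step 5 [EW]: N:wait,E:empty,S:wait,W:car3-GO | queues: N=0 E=0 S=0 W=0
Car 4 crosses at step 2

2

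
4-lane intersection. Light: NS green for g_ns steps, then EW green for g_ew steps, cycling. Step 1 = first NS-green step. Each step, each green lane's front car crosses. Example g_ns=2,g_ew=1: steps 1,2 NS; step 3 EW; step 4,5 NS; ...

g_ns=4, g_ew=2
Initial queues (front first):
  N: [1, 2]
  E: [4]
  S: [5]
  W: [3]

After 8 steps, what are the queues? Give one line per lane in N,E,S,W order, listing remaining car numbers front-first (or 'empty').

Step 1 [NS]: N:car1-GO,E:wait,S:car5-GO,W:wait | queues: N=1 E=1 S=0 W=1
Step 2 [NS]: N:car2-GO,E:wait,S:empty,W:wait | queues: N=0 E=1 S=0 W=1
Step 3 [NS]: N:empty,E:wait,S:empty,W:wait | queues: N=0 E=1 S=0 W=1
Step 4 [NS]: N:empty,E:wait,S:empty,W:wait | queues: N=0 E=1 S=0 W=1
Step 5 [EW]: N:wait,E:car4-GO,S:wait,W:car3-GO | queues: N=0 E=0 S=0 W=0

N: empty
E: empty
S: empty
W: empty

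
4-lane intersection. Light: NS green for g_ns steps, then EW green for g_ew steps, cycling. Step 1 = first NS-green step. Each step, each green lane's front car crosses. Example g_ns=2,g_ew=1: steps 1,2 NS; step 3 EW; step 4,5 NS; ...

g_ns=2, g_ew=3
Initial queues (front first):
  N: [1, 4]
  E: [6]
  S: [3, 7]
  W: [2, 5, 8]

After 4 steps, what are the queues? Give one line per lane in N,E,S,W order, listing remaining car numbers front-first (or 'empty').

Step 1 [NS]: N:car1-GO,E:wait,S:car3-GO,W:wait | queues: N=1 E=1 S=1 W=3
Step 2 [NS]: N:car4-GO,E:wait,S:car7-GO,W:wait | queues: N=0 E=1 S=0 W=3
Step 3 [EW]: N:wait,E:car6-GO,S:wait,W:car2-GO | queues: N=0 E=0 S=0 W=2
Step 4 [EW]: N:wait,E:empty,S:wait,W:car5-GO | queues: N=0 E=0 S=0 W=1

N: empty
E: empty
S: empty
W: 8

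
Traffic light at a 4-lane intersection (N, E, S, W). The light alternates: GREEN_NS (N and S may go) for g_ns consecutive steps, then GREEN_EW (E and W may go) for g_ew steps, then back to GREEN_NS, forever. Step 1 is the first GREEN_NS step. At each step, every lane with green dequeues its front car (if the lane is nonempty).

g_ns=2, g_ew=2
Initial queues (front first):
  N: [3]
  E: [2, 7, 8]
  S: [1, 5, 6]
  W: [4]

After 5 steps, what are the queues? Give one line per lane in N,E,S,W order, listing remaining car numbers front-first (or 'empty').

Step 1 [NS]: N:car3-GO,E:wait,S:car1-GO,W:wait | queues: N=0 E=3 S=2 W=1
Step 2 [NS]: N:empty,E:wait,S:car5-GO,W:wait | queues: N=0 E=3 S=1 W=1
Step 3 [EW]: N:wait,E:car2-GO,S:wait,W:car4-GO | queues: N=0 E=2 S=1 W=0
Step 4 [EW]: N:wait,E:car7-GO,S:wait,W:empty | queues: N=0 E=1 S=1 W=0
Step 5 [NS]: N:empty,E:wait,S:car6-GO,W:wait | queues: N=0 E=1 S=0 W=0

N: empty
E: 8
S: empty
W: empty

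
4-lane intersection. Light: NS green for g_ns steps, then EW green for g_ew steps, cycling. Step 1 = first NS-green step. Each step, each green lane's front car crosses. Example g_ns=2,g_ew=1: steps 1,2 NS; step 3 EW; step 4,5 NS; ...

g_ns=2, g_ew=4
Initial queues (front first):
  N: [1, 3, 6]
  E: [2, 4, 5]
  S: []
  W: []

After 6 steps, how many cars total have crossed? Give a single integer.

Answer: 5

Derivation:
Step 1 [NS]: N:car1-GO,E:wait,S:empty,W:wait | queues: N=2 E=3 S=0 W=0
Step 2 [NS]: N:car3-GO,E:wait,S:empty,W:wait | queues: N=1 E=3 S=0 W=0
Step 3 [EW]: N:wait,E:car2-GO,S:wait,W:empty | queues: N=1 E=2 S=0 W=0
Step 4 [EW]: N:wait,E:car4-GO,S:wait,W:empty | queues: N=1 E=1 S=0 W=0
Step 5 [EW]: N:wait,E:car5-GO,S:wait,W:empty | queues: N=1 E=0 S=0 W=0
Step 6 [EW]: N:wait,E:empty,S:wait,W:empty | queues: N=1 E=0 S=0 W=0
Cars crossed by step 6: 5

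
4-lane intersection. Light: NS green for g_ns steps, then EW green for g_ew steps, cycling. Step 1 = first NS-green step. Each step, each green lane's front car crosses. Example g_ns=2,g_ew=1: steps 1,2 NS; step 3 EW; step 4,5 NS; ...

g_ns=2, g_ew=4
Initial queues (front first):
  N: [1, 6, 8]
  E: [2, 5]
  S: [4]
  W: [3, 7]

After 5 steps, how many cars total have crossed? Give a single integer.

Answer: 7

Derivation:
Step 1 [NS]: N:car1-GO,E:wait,S:car4-GO,W:wait | queues: N=2 E=2 S=0 W=2
Step 2 [NS]: N:car6-GO,E:wait,S:empty,W:wait | queues: N=1 E=2 S=0 W=2
Step 3 [EW]: N:wait,E:car2-GO,S:wait,W:car3-GO | queues: N=1 E=1 S=0 W=1
Step 4 [EW]: N:wait,E:car5-GO,S:wait,W:car7-GO | queues: N=1 E=0 S=0 W=0
Step 5 [EW]: N:wait,E:empty,S:wait,W:empty | queues: N=1 E=0 S=0 W=0
Cars crossed by step 5: 7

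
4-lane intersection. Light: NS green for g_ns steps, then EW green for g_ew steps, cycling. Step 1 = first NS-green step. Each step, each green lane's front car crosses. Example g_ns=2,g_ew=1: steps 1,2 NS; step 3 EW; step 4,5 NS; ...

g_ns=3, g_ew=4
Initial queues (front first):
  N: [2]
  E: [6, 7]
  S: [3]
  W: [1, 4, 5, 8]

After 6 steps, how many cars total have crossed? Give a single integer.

Step 1 [NS]: N:car2-GO,E:wait,S:car3-GO,W:wait | queues: N=0 E=2 S=0 W=4
Step 2 [NS]: N:empty,E:wait,S:empty,W:wait | queues: N=0 E=2 S=0 W=4
Step 3 [NS]: N:empty,E:wait,S:empty,W:wait | queues: N=0 E=2 S=0 W=4
Step 4 [EW]: N:wait,E:car6-GO,S:wait,W:car1-GO | queues: N=0 E=1 S=0 W=3
Step 5 [EW]: N:wait,E:car7-GO,S:wait,W:car4-GO | queues: N=0 E=0 S=0 W=2
Step 6 [EW]: N:wait,E:empty,S:wait,W:car5-GO | queues: N=0 E=0 S=0 W=1
Cars crossed by step 6: 7

Answer: 7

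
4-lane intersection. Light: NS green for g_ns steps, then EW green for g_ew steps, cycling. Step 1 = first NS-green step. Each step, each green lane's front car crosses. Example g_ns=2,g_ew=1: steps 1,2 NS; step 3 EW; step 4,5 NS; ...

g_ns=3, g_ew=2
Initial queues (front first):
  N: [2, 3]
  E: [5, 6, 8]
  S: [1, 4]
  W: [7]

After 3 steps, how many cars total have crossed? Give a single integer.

Answer: 4

Derivation:
Step 1 [NS]: N:car2-GO,E:wait,S:car1-GO,W:wait | queues: N=1 E=3 S=1 W=1
Step 2 [NS]: N:car3-GO,E:wait,S:car4-GO,W:wait | queues: N=0 E=3 S=0 W=1
Step 3 [NS]: N:empty,E:wait,S:empty,W:wait | queues: N=0 E=3 S=0 W=1
Cars crossed by step 3: 4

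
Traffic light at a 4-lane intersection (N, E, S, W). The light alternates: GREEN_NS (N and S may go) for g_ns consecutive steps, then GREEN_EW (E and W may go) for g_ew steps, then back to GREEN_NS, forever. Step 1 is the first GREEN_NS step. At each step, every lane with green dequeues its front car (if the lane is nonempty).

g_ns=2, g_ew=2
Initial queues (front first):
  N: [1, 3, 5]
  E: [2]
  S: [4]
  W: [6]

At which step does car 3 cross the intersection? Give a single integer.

Step 1 [NS]: N:car1-GO,E:wait,S:car4-GO,W:wait | queues: N=2 E=1 S=0 W=1
Step 2 [NS]: N:car3-GO,E:wait,S:empty,W:wait | queues: N=1 E=1 S=0 W=1
Step 3 [EW]: N:wait,E:car2-GO,S:wait,W:car6-GO | queues: N=1 E=0 S=0 W=0
Step 4 [EW]: N:wait,E:empty,S:wait,W:empty | queues: N=1 E=0 S=0 W=0
Step 5 [NS]: N:car5-GO,E:wait,S:empty,W:wait | queues: N=0 E=0 S=0 W=0
Car 3 crosses at step 2

2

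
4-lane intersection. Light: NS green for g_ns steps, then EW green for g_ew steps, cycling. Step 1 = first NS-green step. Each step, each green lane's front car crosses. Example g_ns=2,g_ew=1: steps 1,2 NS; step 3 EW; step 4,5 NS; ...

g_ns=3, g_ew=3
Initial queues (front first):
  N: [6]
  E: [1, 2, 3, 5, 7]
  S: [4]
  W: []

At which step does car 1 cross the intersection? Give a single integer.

Step 1 [NS]: N:car6-GO,E:wait,S:car4-GO,W:wait | queues: N=0 E=5 S=0 W=0
Step 2 [NS]: N:empty,E:wait,S:empty,W:wait | queues: N=0 E=5 S=0 W=0
Step 3 [NS]: N:empty,E:wait,S:empty,W:wait | queues: N=0 E=5 S=0 W=0
Step 4 [EW]: N:wait,E:car1-GO,S:wait,W:empty | queues: N=0 E=4 S=0 W=0
Step 5 [EW]: N:wait,E:car2-GO,S:wait,W:empty | queues: N=0 E=3 S=0 W=0
Step 6 [EW]: N:wait,E:car3-GO,S:wait,W:empty | queues: N=0 E=2 S=0 W=0
Step 7 [NS]: N:empty,E:wait,S:empty,W:wait | queues: N=0 E=2 S=0 W=0
Step 8 [NS]: N:empty,E:wait,S:empty,W:wait | queues: N=0 E=2 S=0 W=0
Step 9 [NS]: N:empty,E:wait,S:empty,W:wait | queues: N=0 E=2 S=0 W=0
Step 10 [EW]: N:wait,E:car5-GO,S:wait,W:empty | queues: N=0 E=1 S=0 W=0
Step 11 [EW]: N:wait,E:car7-GO,S:wait,W:empty | queues: N=0 E=0 S=0 W=0
Car 1 crosses at step 4

4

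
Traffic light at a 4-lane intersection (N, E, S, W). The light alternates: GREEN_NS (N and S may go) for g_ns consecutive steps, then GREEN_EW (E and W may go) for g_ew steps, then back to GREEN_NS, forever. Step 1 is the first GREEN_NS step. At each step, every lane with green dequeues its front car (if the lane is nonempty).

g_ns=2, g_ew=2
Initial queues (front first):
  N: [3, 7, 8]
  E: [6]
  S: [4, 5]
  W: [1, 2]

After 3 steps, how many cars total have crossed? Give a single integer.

Answer: 6

Derivation:
Step 1 [NS]: N:car3-GO,E:wait,S:car4-GO,W:wait | queues: N=2 E=1 S=1 W=2
Step 2 [NS]: N:car7-GO,E:wait,S:car5-GO,W:wait | queues: N=1 E=1 S=0 W=2
Step 3 [EW]: N:wait,E:car6-GO,S:wait,W:car1-GO | queues: N=1 E=0 S=0 W=1
Cars crossed by step 3: 6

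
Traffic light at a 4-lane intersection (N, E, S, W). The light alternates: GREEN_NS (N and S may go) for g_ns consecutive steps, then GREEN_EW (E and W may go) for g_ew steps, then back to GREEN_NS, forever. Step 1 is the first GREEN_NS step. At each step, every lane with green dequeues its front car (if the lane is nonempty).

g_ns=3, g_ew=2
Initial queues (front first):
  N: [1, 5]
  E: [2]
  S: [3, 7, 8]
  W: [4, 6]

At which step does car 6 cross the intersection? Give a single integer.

Step 1 [NS]: N:car1-GO,E:wait,S:car3-GO,W:wait | queues: N=1 E=1 S=2 W=2
Step 2 [NS]: N:car5-GO,E:wait,S:car7-GO,W:wait | queues: N=0 E=1 S=1 W=2
Step 3 [NS]: N:empty,E:wait,S:car8-GO,W:wait | queues: N=0 E=1 S=0 W=2
Step 4 [EW]: N:wait,E:car2-GO,S:wait,W:car4-GO | queues: N=0 E=0 S=0 W=1
Step 5 [EW]: N:wait,E:empty,S:wait,W:car6-GO | queues: N=0 E=0 S=0 W=0
Car 6 crosses at step 5

5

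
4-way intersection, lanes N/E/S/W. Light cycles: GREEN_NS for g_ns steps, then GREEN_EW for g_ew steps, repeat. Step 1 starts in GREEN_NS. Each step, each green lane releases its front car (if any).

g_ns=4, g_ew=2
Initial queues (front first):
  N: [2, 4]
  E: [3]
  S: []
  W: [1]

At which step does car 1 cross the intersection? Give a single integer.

Step 1 [NS]: N:car2-GO,E:wait,S:empty,W:wait | queues: N=1 E=1 S=0 W=1
Step 2 [NS]: N:car4-GO,E:wait,S:empty,W:wait | queues: N=0 E=1 S=0 W=1
Step 3 [NS]: N:empty,E:wait,S:empty,W:wait | queues: N=0 E=1 S=0 W=1
Step 4 [NS]: N:empty,E:wait,S:empty,W:wait | queues: N=0 E=1 S=0 W=1
Step 5 [EW]: N:wait,E:car3-GO,S:wait,W:car1-GO | queues: N=0 E=0 S=0 W=0
Car 1 crosses at step 5

5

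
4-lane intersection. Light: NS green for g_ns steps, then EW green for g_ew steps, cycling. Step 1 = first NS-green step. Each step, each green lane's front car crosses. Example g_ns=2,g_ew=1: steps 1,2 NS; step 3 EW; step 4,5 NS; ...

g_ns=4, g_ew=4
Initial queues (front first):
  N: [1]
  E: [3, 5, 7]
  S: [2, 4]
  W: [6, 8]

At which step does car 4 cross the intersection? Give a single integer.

Step 1 [NS]: N:car1-GO,E:wait,S:car2-GO,W:wait | queues: N=0 E=3 S=1 W=2
Step 2 [NS]: N:empty,E:wait,S:car4-GO,W:wait | queues: N=0 E=3 S=0 W=2
Step 3 [NS]: N:empty,E:wait,S:empty,W:wait | queues: N=0 E=3 S=0 W=2
Step 4 [NS]: N:empty,E:wait,S:empty,W:wait | queues: N=0 E=3 S=0 W=2
Step 5 [EW]: N:wait,E:car3-GO,S:wait,W:car6-GO | queues: N=0 E=2 S=0 W=1
Step 6 [EW]: N:wait,E:car5-GO,S:wait,W:car8-GO | queues: N=0 E=1 S=0 W=0
Step 7 [EW]: N:wait,E:car7-GO,S:wait,W:empty | queues: N=0 E=0 S=0 W=0
Car 4 crosses at step 2

2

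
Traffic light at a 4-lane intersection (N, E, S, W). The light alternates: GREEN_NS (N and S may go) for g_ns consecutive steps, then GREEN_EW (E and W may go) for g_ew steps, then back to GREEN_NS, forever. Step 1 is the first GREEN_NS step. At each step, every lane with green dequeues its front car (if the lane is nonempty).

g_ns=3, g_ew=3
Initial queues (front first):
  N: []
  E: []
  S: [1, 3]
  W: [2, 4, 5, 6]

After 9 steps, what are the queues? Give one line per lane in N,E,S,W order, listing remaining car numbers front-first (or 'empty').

Step 1 [NS]: N:empty,E:wait,S:car1-GO,W:wait | queues: N=0 E=0 S=1 W=4
Step 2 [NS]: N:empty,E:wait,S:car3-GO,W:wait | queues: N=0 E=0 S=0 W=4
Step 3 [NS]: N:empty,E:wait,S:empty,W:wait | queues: N=0 E=0 S=0 W=4
Step 4 [EW]: N:wait,E:empty,S:wait,W:car2-GO | queues: N=0 E=0 S=0 W=3
Step 5 [EW]: N:wait,E:empty,S:wait,W:car4-GO | queues: N=0 E=0 S=0 W=2
Step 6 [EW]: N:wait,E:empty,S:wait,W:car5-GO | queues: N=0 E=0 S=0 W=1
Step 7 [NS]: N:empty,E:wait,S:empty,W:wait | queues: N=0 E=0 S=0 W=1
Step 8 [NS]: N:empty,E:wait,S:empty,W:wait | queues: N=0 E=0 S=0 W=1
Step 9 [NS]: N:empty,E:wait,S:empty,W:wait | queues: N=0 E=0 S=0 W=1

N: empty
E: empty
S: empty
W: 6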